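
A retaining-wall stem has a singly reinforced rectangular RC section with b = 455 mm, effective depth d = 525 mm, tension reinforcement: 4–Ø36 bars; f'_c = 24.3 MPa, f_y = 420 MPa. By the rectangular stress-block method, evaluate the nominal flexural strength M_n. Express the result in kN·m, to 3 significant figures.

M_n ≈ 742 kN·m

A_s = 4 × 1018 = 4072 mm².
T = A_s f_y = 4072 × 420 = 1710240 N = 1710.24 kN.
From C = T: a = T/(0.85 f'_c b) = 1710240/(0.85 × 24.3 × 455) = 181.98 mm.
M_n = T(d − a/2) = 1710.24 kN × (525 − 90.99) mm = 742.26 kN·m.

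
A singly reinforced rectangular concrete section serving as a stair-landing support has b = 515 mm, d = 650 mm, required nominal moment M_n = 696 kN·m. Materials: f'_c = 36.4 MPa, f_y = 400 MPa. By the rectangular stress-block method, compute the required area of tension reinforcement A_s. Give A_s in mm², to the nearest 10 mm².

A_s ≈ 2830 mm²

With M_n = 0.85 f'_c a b (d − a/2), solve the quadratic for a:
a = d − √(d² − 2M_n/(0.85 f'_c b)) = 650 − √(650² − 2 × 696×10⁶/(0.85 × 36.4 × 515)) = 71.09 mm.
A_s = 0.85 f'_c a b / f_y = 0.85 × 36.4 × 71.09 × 515 / 400 = 2831.9 mm².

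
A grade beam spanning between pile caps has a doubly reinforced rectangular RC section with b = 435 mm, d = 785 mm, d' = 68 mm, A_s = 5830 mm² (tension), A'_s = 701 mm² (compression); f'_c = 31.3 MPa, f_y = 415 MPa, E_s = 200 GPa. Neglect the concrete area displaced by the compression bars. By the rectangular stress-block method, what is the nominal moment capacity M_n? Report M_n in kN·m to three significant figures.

M_n ≈ 1680 kN·m

Assume both tension and compression steel yield.
Net tension couple steel: A_s − A'_s = 5129 mm².
a = (A_s − A'_s) f_y / (0.85 f'_c b) = 2128535/(0.85 × 31.3 × 435) = 183.92 mm.
c = a/β₁ = 183.92/0.826 = 222.66 mm; ε'_s = 0.003(c − d')/c = 0.0021 ≥ f_y/E_s = 0.0021, so compression steel does yield.
M_n = (A_s − A'_s) f_y (d − a/2) + A'_s f_y (d − d') = [2128535 × (785 − 91.96) + 290915 × (785 − 68)] × 10⁻⁶ = 1475.16 + 208.59 = 1683.75 kN·m.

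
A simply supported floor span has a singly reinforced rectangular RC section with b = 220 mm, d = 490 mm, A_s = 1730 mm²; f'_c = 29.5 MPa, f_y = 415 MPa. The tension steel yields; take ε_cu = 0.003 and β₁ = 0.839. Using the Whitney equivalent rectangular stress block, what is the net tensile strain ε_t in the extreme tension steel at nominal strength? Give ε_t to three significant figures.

ε_t ≈ 0.00648

a = A_s f_y/(0.85 f'_c b) = 130.15 mm.
β₁ = 0.839, so c = a/β₁ = 130.15/0.839 = 155.13 mm.
From the linear strain diagram with ε_cu = 0.003: ε_t = 0.003 (d − c)/c = 0.003 × (490 − 155.13)/155.13 = 0.00648.
Since ε_t ≥ 0.005, the section is tension-controlled.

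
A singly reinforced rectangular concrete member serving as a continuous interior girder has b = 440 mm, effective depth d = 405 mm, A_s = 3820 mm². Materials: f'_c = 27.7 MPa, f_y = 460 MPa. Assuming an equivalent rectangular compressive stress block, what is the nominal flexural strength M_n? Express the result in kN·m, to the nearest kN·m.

T = A_s f_y = 3820 × 460 = 1757200 N = 1757.2 kN.
From C = T: a = T/(0.85 f'_c b) = 1757200/(0.85 × 27.7 × 440) = 169.62 mm.
M_n = T(d − a/2) = 1757.2 kN × (405 − 84.81) mm = 562.64 kN·m.

M_n ≈ 563 kN·m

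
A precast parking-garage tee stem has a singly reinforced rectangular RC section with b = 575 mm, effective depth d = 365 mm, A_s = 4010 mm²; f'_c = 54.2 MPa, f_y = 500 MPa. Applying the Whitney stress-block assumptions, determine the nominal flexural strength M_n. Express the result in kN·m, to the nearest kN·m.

M_n ≈ 656 kN·m

T = A_s f_y = 4010 × 500 = 2005000 N = 2005 kN.
From C = T: a = T/(0.85 f'_c b) = 2005000/(0.85 × 54.2 × 575) = 75.69 mm.
M_n = T(d − a/2) = 2005 kN × (365 − 37.845) mm = 655.95 kN·m.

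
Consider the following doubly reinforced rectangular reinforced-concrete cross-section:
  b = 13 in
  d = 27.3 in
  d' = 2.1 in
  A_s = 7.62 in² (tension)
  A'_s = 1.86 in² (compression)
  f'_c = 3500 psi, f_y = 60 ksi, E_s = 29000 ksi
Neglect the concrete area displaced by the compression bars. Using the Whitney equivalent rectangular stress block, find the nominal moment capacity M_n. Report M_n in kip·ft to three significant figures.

M_n ≈ 892 kip·ft

Assume both steels yield.
a = (A_s − A'_s) f_y/(0.85 f'_c b) = (7.62 − 1.86) × 60/(0.85 × 3.5 × 13) = 8.936 in.
c = a/β₁ = 8.936/0.85 = 10.513 in; ε'_s = 0.003(c − d')/c = 0.0024 ≥ ε_y = 0.0021, so the compression steel yields.
M_n = (A_s − A'_s) f_y (d − a/2) + A'_s f_y (d − d') = 345.6 × (27.3 − 4.468) + 111.6 × (27.3 − 2.1) = 7890.7 + 2812.3 = 10703.0 kip·in = 10703.0/12 = 891.92 kip·ft.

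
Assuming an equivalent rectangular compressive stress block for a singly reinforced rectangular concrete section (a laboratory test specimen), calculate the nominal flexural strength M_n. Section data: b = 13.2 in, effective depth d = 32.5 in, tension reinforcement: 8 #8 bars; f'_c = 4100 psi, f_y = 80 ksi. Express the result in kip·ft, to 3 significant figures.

M_n ≈ 1140 kip·ft

A_s = 8 × 0.79 = 6.32 in².
T = A_s f_y = 6.32 × 80 = 505.6 kips.
a = T/(0.85 f'_c b) = 505.6/(0.85 × 4.1 × 13.2) = 10.991 in.
M_n = T(d − a/2) = 505.6 × (32.5 − 5.4955) = 13653.5 kip·in = 13653.5/12 = 1137.79 kip·ft.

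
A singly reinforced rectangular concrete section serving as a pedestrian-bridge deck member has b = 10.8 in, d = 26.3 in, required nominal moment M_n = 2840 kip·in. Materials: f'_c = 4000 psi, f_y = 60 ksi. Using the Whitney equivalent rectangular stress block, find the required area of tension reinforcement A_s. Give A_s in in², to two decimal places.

A_s ≈ 1.91 in²

From M_n = 0.85 f'_c a b (d − a/2):
a = d − √(d² − 2M_n/(0.85 f'_c b)) = 26.3 − √(26.3² − 2 × 2840/(0.85 × 4 × 10.8)) = 3.127 in.
A_s = 0.85 f'_c a b / f_y = 0.85 × 4 × 3.127 × 10.8 / 60 = 1.914 in².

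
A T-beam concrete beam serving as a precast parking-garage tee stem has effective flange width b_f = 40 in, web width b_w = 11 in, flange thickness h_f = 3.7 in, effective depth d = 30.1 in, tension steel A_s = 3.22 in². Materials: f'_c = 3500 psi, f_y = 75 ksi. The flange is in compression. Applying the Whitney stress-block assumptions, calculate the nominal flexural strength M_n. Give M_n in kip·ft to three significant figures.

M_n ≈ 585 kip·ft

Tension: T = A_s f_y = 3.22 × 75 = 241.5 kips.
Try a within the flange: a = T/(0.85 f'_c b_f) = 241.5/(0.85 × 3.5 × 40) = 2.029 in.
Since a = 2.029 ≤ h_f = 3.7 in, the stress block lies entirely in the flange; analyse as a rectangular beam of width b_f.
M_n = T(d − a/2) = 241.5 × (30.1 − 1.0145) = 7024.1 kip·in.
M_n = 7024.1/12 = 585.34 kip·ft.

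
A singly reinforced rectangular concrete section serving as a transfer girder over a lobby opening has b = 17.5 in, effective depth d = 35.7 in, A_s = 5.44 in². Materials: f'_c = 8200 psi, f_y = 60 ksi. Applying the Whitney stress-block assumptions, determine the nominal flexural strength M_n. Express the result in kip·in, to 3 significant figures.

T = A_s f_y = 5.44 × 60 = 326.4 kips.
a = T/(0.85 f'_c b) = 326.4/(0.85 × 8.2 × 17.5) = 2.676 in.
M_n = T(d − a/2) = 326.4 × (35.7 − 1.338) = 11215.8 kip·in.

M_n ≈ 11200 kip·in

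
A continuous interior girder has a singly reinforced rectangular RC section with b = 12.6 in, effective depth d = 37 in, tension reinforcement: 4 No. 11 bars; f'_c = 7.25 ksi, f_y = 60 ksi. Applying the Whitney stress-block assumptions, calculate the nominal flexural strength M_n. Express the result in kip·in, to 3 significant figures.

M_n ≈ 13000 kip·in

A_s = 4 × 1.56 = 6.24 in².
T = A_s f_y = 6.24 × 60 = 374.4 kips.
a = T/(0.85 f'_c b) = 374.4/(0.85 × 7.25 × 12.6) = 4.822 in.
M_n = T(d − a/2) = 374.4 × (37 − 2.411) = 12950.1 kip·in.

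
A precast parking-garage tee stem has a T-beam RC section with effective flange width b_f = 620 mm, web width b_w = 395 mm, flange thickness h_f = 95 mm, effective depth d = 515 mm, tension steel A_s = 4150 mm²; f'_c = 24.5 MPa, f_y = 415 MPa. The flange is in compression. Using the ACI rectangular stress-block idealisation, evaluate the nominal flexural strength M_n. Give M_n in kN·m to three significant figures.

Tension: T = A_s f_y = 4150 × 415 = 1722250 N.
Try a within the flange: a = T/(0.85 f'_c b_f) = 1722250/(0.85 × 24.5 × 620) = 133.39 mm.
a = 133.39 > h_f = 95 mm: the block extends into the web. Split into flange-overhang and web parts.
C_f = 0.85 f'_c (b_f − b_w) h_f = 0.85 × 24.5 × (620 − 395) × 95 = 445134 N.
Remaining web compression depth: a_w = (T − C_f)/(0.85 f'_c b_w) = (1722250 − 445134)/(0.85 × 24.5 × 395) = 155.26 mm.
M_n = C_f(d − h_f/2) + (T − C_f)(d − a_w/2) = 445134 × (515 − 47.5) + 1277116 × (515 − 77.63) = 208.10 + 558.57 = 766.67 × 10⁶ N·mm.
M_n = 766.67 kN·m.

M_n ≈ 767 kN·m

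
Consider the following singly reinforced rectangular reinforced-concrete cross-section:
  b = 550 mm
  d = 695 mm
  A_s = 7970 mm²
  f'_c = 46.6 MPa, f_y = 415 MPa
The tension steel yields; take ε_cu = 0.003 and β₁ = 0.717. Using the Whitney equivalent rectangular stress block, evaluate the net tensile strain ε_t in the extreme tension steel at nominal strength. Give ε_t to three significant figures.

a = A_s f_y/(0.85 f'_c b) = 151.82 mm.
β₁ = 0.717, so c = a/β₁ = 151.82/0.717 = 211.74 mm.
From the linear strain diagram with ε_cu = 0.003: ε_t = 0.003 (d − c)/c = 0.003 × (695 − 211.74)/211.74 = 0.00685.
Since ε_t ≥ 0.005, the section is tension-controlled.

ε_t ≈ 0.00685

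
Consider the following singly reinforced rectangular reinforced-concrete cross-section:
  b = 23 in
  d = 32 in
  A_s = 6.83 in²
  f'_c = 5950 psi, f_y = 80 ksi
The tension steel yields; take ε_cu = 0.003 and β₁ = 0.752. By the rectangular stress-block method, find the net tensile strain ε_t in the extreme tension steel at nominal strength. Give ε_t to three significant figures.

a = A_s f_y/(0.85 f'_c b) = 4.697 in.
β₁ = 0.752, so c = a/β₁ = 4.697/0.752 = 6.246 in.
From the linear strain diagram with ε_cu = 0.003: ε_t = 0.003 (d − c)/c = 0.003 × (32 − 6.246)/6.246 = 0.0124.
Since ε_t ≥ 0.005, the section is tension-controlled.

ε_t ≈ 0.0124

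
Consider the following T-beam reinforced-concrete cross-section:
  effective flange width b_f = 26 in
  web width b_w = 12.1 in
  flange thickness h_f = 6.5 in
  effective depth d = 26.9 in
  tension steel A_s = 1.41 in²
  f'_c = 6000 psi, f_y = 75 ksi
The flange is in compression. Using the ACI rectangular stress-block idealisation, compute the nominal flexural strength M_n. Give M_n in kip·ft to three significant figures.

Tension: T = A_s f_y = 1.41 × 75 = 105.75 kips.
Try a within the flange: a = T/(0.85 f'_c b_f) = 105.75/(0.85 × 6 × 26) = 0.798 in.
Since a = 0.798 ≤ h_f = 6.5 in, the stress block lies entirely in the flange; analyse as a rectangular beam of width b_f.
M_n = T(d − a/2) = 105.75 × (26.9 − 0.399) = 2802.5 kip·in.
M_n = 2802.5/12 = 233.54 kip·ft.

M_n ≈ 234 kip·ft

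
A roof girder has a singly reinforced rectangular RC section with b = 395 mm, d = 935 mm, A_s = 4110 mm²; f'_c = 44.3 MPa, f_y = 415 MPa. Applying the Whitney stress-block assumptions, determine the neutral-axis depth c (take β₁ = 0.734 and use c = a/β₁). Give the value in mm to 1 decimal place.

c ≈ 156.2 mm

T = A_s f_y = 4110 × 415 = 1705650 N = 1705.65 kN.
Setting C = 0.85 f'_c a b equal to T: a = 1705650/(0.85 × 44.3 × 395) = 114.675 mm.
With β₁ = 0.734, c = a/β₁ = 114.675/0.734 = 156.2 mm.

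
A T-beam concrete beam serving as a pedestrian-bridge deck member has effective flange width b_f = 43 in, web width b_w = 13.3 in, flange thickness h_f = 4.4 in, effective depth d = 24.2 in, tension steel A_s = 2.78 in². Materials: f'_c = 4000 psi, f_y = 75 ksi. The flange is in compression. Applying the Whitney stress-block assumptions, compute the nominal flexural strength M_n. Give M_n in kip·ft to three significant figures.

M_n ≈ 408 kip·ft

Tension: T = A_s f_y = 2.78 × 75 = 208.5 kips.
Try a within the flange: a = T/(0.85 f'_c b_f) = 208.5/(0.85 × 4 × 43) = 1.426 in.
Since a = 1.426 ≤ h_f = 4.4 in, the stress block lies entirely in the flange; analyse as a rectangular beam of width b_f.
M_n = T(d − a/2) = 208.5 × (24.2 − 0.713) = 4897.0 kip·in.
M_n = 4897.0/12 = 408.08 kip·ft.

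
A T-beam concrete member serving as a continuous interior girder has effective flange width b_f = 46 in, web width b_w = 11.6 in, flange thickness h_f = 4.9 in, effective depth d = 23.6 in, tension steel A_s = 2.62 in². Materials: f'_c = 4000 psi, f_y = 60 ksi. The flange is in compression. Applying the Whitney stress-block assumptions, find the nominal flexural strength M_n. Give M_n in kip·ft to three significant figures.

M_n ≈ 303 kip·ft

Tension: T = A_s f_y = 2.62 × 60 = 157.2 kips.
Try a within the flange: a = T/(0.85 f'_c b_f) = 157.2/(0.85 × 4 × 46) = 1.005 in.
Since a = 1.005 ≤ h_f = 4.9 in, the stress block lies entirely in the flange; analyse as a rectangular beam of width b_f.
M_n = T(d − a/2) = 157.2 × (23.6 − 0.5025) = 3630.9 kip·in.
M_n = 3630.9/12 = 302.58 kip·ft.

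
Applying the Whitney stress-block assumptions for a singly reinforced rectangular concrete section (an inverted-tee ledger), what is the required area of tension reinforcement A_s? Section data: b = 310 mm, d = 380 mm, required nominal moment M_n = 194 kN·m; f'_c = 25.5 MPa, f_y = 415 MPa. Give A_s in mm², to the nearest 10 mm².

With M_n = 0.85 f'_c a b (d − a/2), solve the quadratic for a:
a = d − √(d² − 2M_n/(0.85 f'_c b)) = 380 − √(380² − 2 × 194×10⁶/(0.85 × 25.5 × 310)) = 85.63 mm.
A_s = 0.85 f'_c a b / f_y = 0.85 × 25.5 × 85.63 × 310 / 415 = 1386.4 mm².

A_s ≈ 1390 mm²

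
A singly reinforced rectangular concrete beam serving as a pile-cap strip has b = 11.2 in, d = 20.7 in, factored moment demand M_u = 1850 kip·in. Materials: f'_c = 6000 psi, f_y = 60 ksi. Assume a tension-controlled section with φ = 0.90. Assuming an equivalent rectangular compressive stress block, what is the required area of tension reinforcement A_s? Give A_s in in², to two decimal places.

A_s ≈ 1.73 in²

M_n = M_u/φ = 1850/0.90 = 2055.56 kip·in.
From M_n = 0.85 f'_c a b (d − a/2):
a = d − √(d² − 2M_n/(0.85 f'_c b)) = 20.7 − √(20.7² − 2 × 2055.56/(0.85 × 6 × 11.2)) = 1.818 in.
A_s = 0.85 f'_c a b / f_y = 0.85 × 6 × 1.818 × 11.2 / 60 = 1.731 in².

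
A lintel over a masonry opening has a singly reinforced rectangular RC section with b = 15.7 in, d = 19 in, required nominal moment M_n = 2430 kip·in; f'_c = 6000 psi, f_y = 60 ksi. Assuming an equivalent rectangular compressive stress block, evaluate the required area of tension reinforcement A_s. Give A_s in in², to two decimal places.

A_s ≈ 2.23 in²

From M_n = 0.85 f'_c a b (d − a/2):
a = d − √(d² − 2M_n/(0.85 f'_c b)) = 19 − √(19² − 2 × 2430/(0.85 × 6 × 15.7)) = 1.671 in.
A_s = 0.85 f'_c a b / f_y = 0.85 × 6 × 1.671 × 15.7 / 60 = 2.230 in².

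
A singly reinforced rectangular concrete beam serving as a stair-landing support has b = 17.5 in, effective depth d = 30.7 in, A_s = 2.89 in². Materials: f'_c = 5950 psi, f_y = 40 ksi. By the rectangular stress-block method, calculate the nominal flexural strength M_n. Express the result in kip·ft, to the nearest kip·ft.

T = A_s f_y = 2.89 × 40 = 115.6 kips.
a = T/(0.85 f'_c b) = 115.6/(0.85 × 5.95 × 17.5) = 1.306 in.
M_n = T(d − a/2) = 115.6 × (30.7 − 0.653) = 3473.4 kip·in = 3473.4/12 = 289.45 kip·ft.

M_n ≈ 289 kip·ft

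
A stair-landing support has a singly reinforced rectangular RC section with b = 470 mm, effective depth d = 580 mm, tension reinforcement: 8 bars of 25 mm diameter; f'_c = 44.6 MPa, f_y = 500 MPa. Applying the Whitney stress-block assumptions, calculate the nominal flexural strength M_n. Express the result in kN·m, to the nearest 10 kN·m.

A_s = 8 × 491 = 3928 mm².
T = A_s f_y = 3928 × 500 = 1964000 N = 1964 kN.
From C = T: a = T/(0.85 f'_c b) = 1964000/(0.85 × 44.6 × 470) = 110.23 mm.
M_n = T(d − a/2) = 1964 kN × (580 − 55.115) mm = 1030.87 kN·m.

M_n ≈ 1030 kN·m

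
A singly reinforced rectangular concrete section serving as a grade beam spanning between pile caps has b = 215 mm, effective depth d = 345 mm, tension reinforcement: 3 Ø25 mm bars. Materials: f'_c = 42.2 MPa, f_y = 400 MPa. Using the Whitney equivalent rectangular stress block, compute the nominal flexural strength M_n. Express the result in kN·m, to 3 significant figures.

M_n ≈ 181 kN·m

A_s = 3 × 491 = 1473 mm².
T = A_s f_y = 1473 × 400 = 589200 N = 589.2 kN.
From C = T: a = T/(0.85 f'_c b) = 589200/(0.85 × 42.2 × 215) = 76.40 mm.
M_n = T(d − a/2) = 589.2 kN × (345 − 38.2) mm = 180.77 kN·m.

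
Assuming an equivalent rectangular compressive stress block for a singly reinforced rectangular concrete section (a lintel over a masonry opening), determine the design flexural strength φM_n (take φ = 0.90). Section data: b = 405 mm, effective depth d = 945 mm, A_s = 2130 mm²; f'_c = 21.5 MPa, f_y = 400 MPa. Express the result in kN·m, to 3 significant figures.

T = A_s f_y = 2130 × 400 = 852000 N = 852 kN.
From C = T: a = T/(0.85 f'_c b) = 852000/(0.85 × 21.5 × 405) = 115.11 mm.
M_n = T(d − a/2) = 852 kN × (945 − 57.555) mm = 756.10 kN·m.
φM_n = 0.90 × 756.10 = 680.49 kN·m.

φM_n ≈ 680 kN·m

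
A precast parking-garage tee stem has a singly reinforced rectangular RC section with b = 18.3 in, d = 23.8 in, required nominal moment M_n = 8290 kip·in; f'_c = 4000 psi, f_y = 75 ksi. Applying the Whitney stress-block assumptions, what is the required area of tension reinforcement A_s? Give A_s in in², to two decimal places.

A_s ≈ 5.38 in²

From M_n = 0.85 f'_c a b (d − a/2):
a = d − √(d² − 2M_n/(0.85 f'_c b)) = 23.8 − √(23.8² − 2 × 8290/(0.85 × 4 × 18.3)) = 6.480 in.
A_s = 0.85 f'_c a b / f_y = 0.85 × 4 × 6.480 × 18.3 / 75 = 5.376 in².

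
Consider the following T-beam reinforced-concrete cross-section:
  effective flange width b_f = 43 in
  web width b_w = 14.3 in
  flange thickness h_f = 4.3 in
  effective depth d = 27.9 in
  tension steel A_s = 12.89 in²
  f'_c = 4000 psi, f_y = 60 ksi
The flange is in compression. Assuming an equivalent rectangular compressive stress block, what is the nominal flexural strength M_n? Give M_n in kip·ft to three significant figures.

Tension: T = A_s f_y = 12.89 × 60 = 773.4 kips.
Try a within the flange: a = T/(0.85 f'_c b_f) = 773.4/(0.85 × 4 × 43) = 5.290 in.
a = 5.290 > h_f = 4.3 in: the block extends into the web. Split into flange-overhang and web parts.
C_f = 0.85 f'_c (b_f − b_w) h_f = 0.85 × 4 × (43 − 14.3) × 4.3 = 419.6 kips.
Remaining web compression depth: a_w = (T − C_f)/(0.85 f'_c b_w) = (773.4 − 419.6)/(0.85 × 4 × 14.3) = 7.277 in.
M_n = C_f(d − h_f/2) + (T − C_f)(d − a_w/2) = 419.6 × (27.9 − 2.15) + 353.8 × (27.9 − 3.6385) = 10804.7 + 8583.7 = 19388.4 kip·in.
M_n = 19388.4/12 = 1615.70 kip·ft.

M_n ≈ 1620 kip·ft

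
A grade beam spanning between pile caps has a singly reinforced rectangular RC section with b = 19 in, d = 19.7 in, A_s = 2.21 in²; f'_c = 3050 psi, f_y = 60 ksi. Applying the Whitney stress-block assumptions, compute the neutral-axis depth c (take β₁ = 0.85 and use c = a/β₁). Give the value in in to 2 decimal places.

T = A_s f_y = 2.21 × 60 = 132.6 kips.
a = T/(0.85 f'_c b) = 132.6/(0.85 × 3.05 × 19) = 2.6920 in.
With β₁ = 0.85, c = a/β₁ = 2.6920/0.85 = 3.17 in.

c ≈ 3.17 in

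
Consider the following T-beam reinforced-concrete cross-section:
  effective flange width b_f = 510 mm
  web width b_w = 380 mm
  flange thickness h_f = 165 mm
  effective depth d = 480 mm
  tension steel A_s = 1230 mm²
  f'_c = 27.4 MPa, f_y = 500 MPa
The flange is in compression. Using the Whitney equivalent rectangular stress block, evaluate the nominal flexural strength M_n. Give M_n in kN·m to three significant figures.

M_n ≈ 279 kN·m

Tension: T = A_s f_y = 1230 × 500 = 615000 N.
Try a within the flange: a = T/(0.85 f'_c b_f) = 615000/(0.85 × 27.4 × 510) = 51.78 mm.
Since a = 51.78 ≤ h_f = 165 mm, the stress block lies entirely in the flange; analyse as a rectangular beam of width b_f.
M_n = T(d − a/2) = 615000 × (480 − 25.89) = 279.28 × 10⁶ N·mm.
M_n = 279.28 kN·m.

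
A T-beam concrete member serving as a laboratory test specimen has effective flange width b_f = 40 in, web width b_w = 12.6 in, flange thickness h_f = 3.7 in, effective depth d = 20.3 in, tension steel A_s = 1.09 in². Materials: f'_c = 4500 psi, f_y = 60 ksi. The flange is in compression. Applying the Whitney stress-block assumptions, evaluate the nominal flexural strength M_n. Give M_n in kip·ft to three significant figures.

Tension: T = A_s f_y = 1.09 × 60 = 65.4 kips.
Try a within the flange: a = T/(0.85 f'_c b_f) = 65.4/(0.85 × 4.5 × 40) = 0.427 in.
Since a = 0.427 ≤ h_f = 3.7 in, the stress block lies entirely in the flange; analyse as a rectangular beam of width b_f.
M_n = T(d − a/2) = 65.4 × (20.3 − 0.2135) = 1313.7 kip·in.
M_n = 1313.7/12 = 109.48 kip·ft.

M_n ≈ 109 kip·ft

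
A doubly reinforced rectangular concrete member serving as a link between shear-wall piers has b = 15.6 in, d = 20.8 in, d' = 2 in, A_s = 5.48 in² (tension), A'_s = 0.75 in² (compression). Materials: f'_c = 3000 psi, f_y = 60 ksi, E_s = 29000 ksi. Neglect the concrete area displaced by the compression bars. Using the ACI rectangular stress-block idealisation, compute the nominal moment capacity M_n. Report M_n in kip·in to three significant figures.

M_n ≈ 5740 kip·in

Assume both steels yield.
a = (A_s − A'_s) f_y/(0.85 f'_c b) = (5.48 − 0.75) × 60/(0.85 × 3 × 15.6) = 7.134 in.
c = a/β₁ = 7.134/0.85 = 8.393 in; ε'_s = 0.003(c − d')/c = 0.0023 ≥ ε_y = 0.0021, so the compression steel yields.
M_n = (A_s − A'_s) f_y (d − a/2) + A'_s f_y (d − d') = 283.8 × (20.8 − 3.567) + 45 × (20.8 − 2) = 4890.7 + 846.0 = 5736.7 kip·in.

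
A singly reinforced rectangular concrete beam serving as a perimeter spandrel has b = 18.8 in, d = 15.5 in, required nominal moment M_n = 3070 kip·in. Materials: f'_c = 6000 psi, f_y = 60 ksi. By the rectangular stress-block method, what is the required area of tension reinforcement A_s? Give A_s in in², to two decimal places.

A_s ≈ 3.56 in²

From M_n = 0.85 f'_c a b (d − a/2):
a = d − √(d² − 2M_n/(0.85 f'_c b)) = 15.5 − √(15.5² − 2 × 3070/(0.85 × 6 × 18.8)) = 2.226 in.
A_s = 0.85 f'_c a b / f_y = 0.85 × 6 × 2.226 × 18.8 / 60 = 3.557 in².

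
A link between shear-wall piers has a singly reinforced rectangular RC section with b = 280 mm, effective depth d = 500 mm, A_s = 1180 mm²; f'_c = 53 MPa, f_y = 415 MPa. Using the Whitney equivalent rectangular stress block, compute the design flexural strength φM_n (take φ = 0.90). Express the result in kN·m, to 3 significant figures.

T = A_s f_y = 1180 × 415 = 489700 N = 489.7 kN.
From C = T: a = T/(0.85 f'_c b) = 489700/(0.85 × 53 × 280) = 38.82 mm.
M_n = T(d − a/2) = 489.7 kN × (500 − 19.41) mm = 235.34 kN·m.
φM_n = 0.90 × 235.34 = 211.81 kN·m.

φM_n ≈ 212 kN·m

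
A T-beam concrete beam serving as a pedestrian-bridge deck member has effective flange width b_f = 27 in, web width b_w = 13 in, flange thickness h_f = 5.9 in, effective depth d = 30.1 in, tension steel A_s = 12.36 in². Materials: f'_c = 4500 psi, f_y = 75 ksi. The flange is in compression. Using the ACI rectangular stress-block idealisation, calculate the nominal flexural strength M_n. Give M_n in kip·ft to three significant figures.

Tension: T = A_s f_y = 12.36 × 75 = 927 kips.
Try a within the flange: a = T/(0.85 f'_c b_f) = 927/(0.85 × 4.5 × 27) = 8.976 in.
a = 8.976 > h_f = 5.9 in: the block extends into the web. Split into flange-overhang and web parts.
C_f = 0.85 f'_c (b_f − b_w) h_f = 0.85 × 4.5 × (27 − 13) × 5.9 = 315.9 kips.
Remaining web compression depth: a_w = (T − C_f)/(0.85 f'_c b_w) = (927 − 315.9)/(0.85 × 4.5 × 13) = 12.290 in.
M_n = C_f(d − h_f/2) + (T − C_f)(d − a_w/2) = 315.9 × (30.1 − 2.95) + 611.1 × (30.1 − 6.145) = 8576.7 + 14638.9 = 23215.6 kip·in.
M_n = 23215.6/12 = 1934.63 kip·ft.

M_n ≈ 1930 kip·ft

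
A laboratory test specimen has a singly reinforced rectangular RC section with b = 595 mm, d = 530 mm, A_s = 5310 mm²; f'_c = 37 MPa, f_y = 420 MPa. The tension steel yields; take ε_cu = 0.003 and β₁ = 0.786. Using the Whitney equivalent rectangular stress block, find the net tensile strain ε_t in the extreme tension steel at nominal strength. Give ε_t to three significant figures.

ε_t ≈ 0.00749

a = A_s f_y/(0.85 f'_c b) = 119.18 mm.
β₁ = 0.786, so c = a/β₁ = 119.18/0.786 = 151.63 mm.
From the linear strain diagram with ε_cu = 0.003: ε_t = 0.003 (d − c)/c = 0.003 × (530 − 151.63)/151.63 = 0.00749.
Since ε_t ≥ 0.005, the section is tension-controlled.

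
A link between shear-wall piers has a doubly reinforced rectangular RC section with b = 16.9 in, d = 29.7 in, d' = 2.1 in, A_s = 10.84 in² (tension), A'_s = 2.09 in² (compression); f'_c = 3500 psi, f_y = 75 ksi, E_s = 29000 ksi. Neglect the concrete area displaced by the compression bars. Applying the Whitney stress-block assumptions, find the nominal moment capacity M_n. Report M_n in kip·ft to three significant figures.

Assume both steels yield.
a = (A_s − A'_s) f_y/(0.85 f'_c b) = (10.84 − 2.09) × 75/(0.85 × 3.5 × 16.9) = 13.053 in.
c = a/β₁ = 13.053/0.85 = 15.356 in; ε'_s = 0.003(c − d')/c = 0.0026 ≥ ε_y = 0.0026, so the compression steel yields.
M_n = (A_s − A'_s) f_y (d − a/2) + A'_s f_y (d − d') = 656.25 × (29.7 − 6.5265) + 156.75 × (29.7 − 2.1) = 15207.6 + 4326.3 = 19533.9 kip·in = 19533.9/12 = 1627.83 kip·ft.

M_n ≈ 1630 kip·ft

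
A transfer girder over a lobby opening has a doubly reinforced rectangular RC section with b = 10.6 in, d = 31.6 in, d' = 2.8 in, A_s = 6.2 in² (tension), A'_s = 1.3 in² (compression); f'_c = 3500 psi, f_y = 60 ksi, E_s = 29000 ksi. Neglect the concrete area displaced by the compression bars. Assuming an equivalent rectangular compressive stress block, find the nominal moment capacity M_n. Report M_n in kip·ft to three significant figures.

Assume both steels yield.
a = (A_s − A'_s) f_y/(0.85 f'_c b) = (6.2 − 1.3) × 60/(0.85 × 3.5 × 10.6) = 9.323 in.
c = a/β₁ = 9.323/0.85 = 10.968 in; ε'_s = 0.003(c − d')/c = 0.0022 ≥ ε_y = 0.0021, so the compression steel yields.
M_n = (A_s − A'_s) f_y (d − a/2) + A'_s f_y (d − d') = 294 × (31.6 − 4.6615) + 78 × (31.6 − 2.8) = 7919.9 + 2246.4 = 10166.3 kip·in = 10166.3/12 = 847.19 kip·ft.

M_n ≈ 847 kip·ft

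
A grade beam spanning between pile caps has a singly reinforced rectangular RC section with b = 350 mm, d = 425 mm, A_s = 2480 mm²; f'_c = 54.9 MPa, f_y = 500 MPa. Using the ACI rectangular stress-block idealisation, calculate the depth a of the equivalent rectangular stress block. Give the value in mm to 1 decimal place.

a ≈ 75.9 mm

T = A_s f_y = 2480 × 500 = 1240000 N = 1240 kN.
Setting C = 0.85 f'_c a b equal to T: a = 1240000/(0.85 × 54.9 × 350) = 75.9 mm.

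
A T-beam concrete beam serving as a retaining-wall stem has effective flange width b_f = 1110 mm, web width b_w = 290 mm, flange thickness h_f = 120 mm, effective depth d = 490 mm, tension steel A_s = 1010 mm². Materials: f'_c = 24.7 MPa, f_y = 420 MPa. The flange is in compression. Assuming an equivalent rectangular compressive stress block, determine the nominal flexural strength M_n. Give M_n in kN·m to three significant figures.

Tension: T = A_s f_y = 1010 × 420 = 424200 N.
Try a within the flange: a = T/(0.85 f'_c b_f) = 424200/(0.85 × 24.7 × 1110) = 18.20 mm.
Since a = 18.20 ≤ h_f = 120 mm, the stress block lies entirely in the flange; analyse as a rectangular beam of width b_f.
M_n = T(d − a/2) = 424200 × (490 − 9.1) = 204.00 × 10⁶ N·mm.
M_n = 204.00 kN·m.

M_n ≈ 204 kN·m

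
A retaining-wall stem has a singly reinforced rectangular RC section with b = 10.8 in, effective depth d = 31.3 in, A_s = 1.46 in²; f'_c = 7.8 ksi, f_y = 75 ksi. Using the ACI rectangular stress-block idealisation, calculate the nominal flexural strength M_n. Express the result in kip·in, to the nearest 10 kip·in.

T = A_s f_y = 1.46 × 75 = 109.5 kips.
a = T/(0.85 f'_c b) = 109.5/(0.85 × 7.8 × 10.8) = 1.529 in.
M_n = T(d − a/2) = 109.5 × (31.3 − 0.7645) = 3343.6 kip·in.

M_n ≈ 3340 kip·in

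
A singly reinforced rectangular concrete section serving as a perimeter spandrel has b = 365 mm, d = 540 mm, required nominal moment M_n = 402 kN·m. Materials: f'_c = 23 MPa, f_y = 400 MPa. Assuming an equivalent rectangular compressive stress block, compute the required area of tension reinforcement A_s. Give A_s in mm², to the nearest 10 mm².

A_s ≈ 2090 mm²

With M_n = 0.85 f'_c a b (d − a/2), solve the quadratic for a:
a = d − √(d² − 2M_n/(0.85 f'_c b)) = 540 − √(540² − 2 × 402×10⁶/(0.85 × 23 × 365)) = 117.00 mm.
A_s = 0.85 f'_c a b / f_y = 0.85 × 23 × 117.00 × 365 / 400 = 2087.2 mm².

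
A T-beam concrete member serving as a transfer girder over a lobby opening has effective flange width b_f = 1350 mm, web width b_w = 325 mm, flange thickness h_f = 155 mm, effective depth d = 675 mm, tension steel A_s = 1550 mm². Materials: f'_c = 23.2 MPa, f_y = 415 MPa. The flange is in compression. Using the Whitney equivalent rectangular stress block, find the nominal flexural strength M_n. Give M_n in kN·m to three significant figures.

M_n ≈ 426 kN·m

Tension: T = A_s f_y = 1550 × 415 = 643250 N.
Try a within the flange: a = T/(0.85 f'_c b_f) = 643250/(0.85 × 23.2 × 1350) = 24.16 mm.
Since a = 24.16 ≤ h_f = 155 mm, the stress block lies entirely in the flange; analyse as a rectangular beam of width b_f.
M_n = T(d − a/2) = 643250 × (675 − 12.08) = 426.42 × 10⁶ N·mm.
M_n = 426.42 kN·m.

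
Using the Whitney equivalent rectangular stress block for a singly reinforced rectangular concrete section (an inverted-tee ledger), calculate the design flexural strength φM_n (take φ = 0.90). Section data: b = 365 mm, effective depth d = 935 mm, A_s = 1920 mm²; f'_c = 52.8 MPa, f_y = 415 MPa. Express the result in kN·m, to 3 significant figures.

T = A_s f_y = 1920 × 415 = 796800 N = 796.8 kN.
From C = T: a = T/(0.85 f'_c b) = 796800/(0.85 × 52.8 × 365) = 48.64 mm.
M_n = T(d − a/2) = 796.8 kN × (935 − 24.32) mm = 725.63 kN·m.
φM_n = 0.90 × 725.63 = 653.07 kN·m.

φM_n ≈ 653 kN·m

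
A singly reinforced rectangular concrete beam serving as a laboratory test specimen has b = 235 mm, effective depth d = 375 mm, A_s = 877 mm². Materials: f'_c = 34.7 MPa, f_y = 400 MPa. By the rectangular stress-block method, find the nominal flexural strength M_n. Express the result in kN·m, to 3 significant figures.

T = A_s f_y = 877 × 400 = 350800 N = 350.8 kN.
From C = T: a = T/(0.85 f'_c b) = 350800/(0.85 × 34.7 × 235) = 50.61 mm.
M_n = T(d − a/2) = 350.8 kN × (375 − 25.305) mm = 122.67 kN·m.

M_n ≈ 123 kN·m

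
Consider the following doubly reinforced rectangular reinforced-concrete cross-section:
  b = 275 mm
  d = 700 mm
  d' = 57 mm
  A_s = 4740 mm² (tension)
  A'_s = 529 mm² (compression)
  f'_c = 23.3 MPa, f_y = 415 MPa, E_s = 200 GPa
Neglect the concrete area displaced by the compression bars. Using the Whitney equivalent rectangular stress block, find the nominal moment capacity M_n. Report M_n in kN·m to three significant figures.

M_n ≈ 1080 kN·m

Assume both tension and compression steel yield.
Net tension couple steel: A_s − A'_s = 4211 mm².
a = (A_s − A'_s) f_y / (0.85 f'_c b) = 1747565/(0.85 × 23.3 × 275) = 320.87 mm.
c = a/β₁ = 320.87/0.85 = 377.49 mm; ε'_s = 0.003(c − d')/c = 0.0025 ≥ f_y/E_s = 0.0021, so compression steel does yield.
M_n = (A_s − A'_s) f_y (d − a/2) + A'_s f_y (d − d') = [1747565 × (700 − 160.435) + 219535 × (700 − 57)] × 10⁻⁶ = 942.92 + 141.16 = 1084.08 kN·m.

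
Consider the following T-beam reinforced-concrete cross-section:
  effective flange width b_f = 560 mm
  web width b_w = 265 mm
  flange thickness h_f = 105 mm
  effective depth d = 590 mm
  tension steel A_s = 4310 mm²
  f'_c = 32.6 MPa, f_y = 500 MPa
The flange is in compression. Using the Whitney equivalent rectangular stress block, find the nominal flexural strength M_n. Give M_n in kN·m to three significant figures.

M_n ≈ 1110 kN·m

Tension: T = A_s f_y = 4310 × 500 = 2155000 N.
Try a within the flange: a = T/(0.85 f'_c b_f) = 2155000/(0.85 × 32.6 × 560) = 138.87 mm.
a = 138.87 > h_f = 105 mm: the block extends into the web. Split into flange-overhang and web parts.
C_f = 0.85 f'_c (b_f − b_w) h_f = 0.85 × 32.6 × (560 − 265) × 105 = 858317 N.
Remaining web compression depth: a_w = (T − C_f)/(0.85 f'_c b_w) = (2155000 − 858317)/(0.85 × 32.6 × 265) = 176.58 mm.
M_n = C_f(d − h_f/2) + (T − C_f)(d − a_w/2) = 858317 × (590 − 52.5) + 1296683 × (590 − 88.29) = 461.35 + 650.56 = 1111.91 × 10⁶ N·mm.
M_n = 1111.91 kN·m.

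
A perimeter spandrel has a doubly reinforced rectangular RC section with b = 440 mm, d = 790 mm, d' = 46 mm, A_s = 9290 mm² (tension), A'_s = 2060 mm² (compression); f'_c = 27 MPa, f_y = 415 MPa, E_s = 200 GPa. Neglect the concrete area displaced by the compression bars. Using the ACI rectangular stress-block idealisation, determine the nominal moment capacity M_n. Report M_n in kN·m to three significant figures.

Assume both tension and compression steel yield.
Net tension couple steel: A_s − A'_s = 7230 mm².
a = (A_s − A'_s) f_y / (0.85 f'_c b) = 3000450/(0.85 × 27 × 440) = 297.13 mm.
c = a/β₁ = 297.13/0.85 = 349.56 mm; ε'_s = 0.003(c − d')/c = 0.0026 ≥ f_y/E_s = 0.0021, so compression steel does yield.
M_n = (A_s − A'_s) f_y (d − a/2) + A'_s f_y (d − d') = [3000450 × (790 − 148.565) + 854900 × (790 − 46)] × 10⁻⁶ = 1924.59 + 636.05 = 2560.64 kN·m.

M_n ≈ 2560 kN·m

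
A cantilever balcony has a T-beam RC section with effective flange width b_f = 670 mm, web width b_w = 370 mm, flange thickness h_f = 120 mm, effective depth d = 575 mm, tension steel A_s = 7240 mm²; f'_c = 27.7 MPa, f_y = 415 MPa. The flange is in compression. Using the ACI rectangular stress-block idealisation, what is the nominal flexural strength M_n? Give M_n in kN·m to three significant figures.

M_n ≈ 1410 kN·m

Tension: T = A_s f_y = 7240 × 415 = 3004600 N.
Try a within the flange: a = T/(0.85 f'_c b_f) = 3004600/(0.85 × 27.7 × 670) = 190.46 mm.
a = 190.46 > h_f = 120 mm: the block extends into the web. Split into flange-overhang and web parts.
C_f = 0.85 f'_c (b_f − b_w) h_f = 0.85 × 27.7 × (670 − 370) × 120 = 847620 N.
Remaining web compression depth: a_w = (T − C_f)/(0.85 f'_c b_w) = (3004600 − 847620)/(0.85 × 27.7 × 370) = 247.60 mm.
M_n = C_f(d − h_f/2) + (T − C_f)(d − a_w/2) = 847620 × (575 − 60) + 2156980 × (575 − 123.8) = 436.52 + 973.23 = 1409.75 × 10⁶ N·mm.
M_n = 1409.75 kN·m.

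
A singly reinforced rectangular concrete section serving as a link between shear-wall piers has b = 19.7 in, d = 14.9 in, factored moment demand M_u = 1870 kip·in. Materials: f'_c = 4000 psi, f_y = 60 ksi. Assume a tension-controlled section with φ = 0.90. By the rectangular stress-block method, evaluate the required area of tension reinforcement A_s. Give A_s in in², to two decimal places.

A_s ≈ 2.51 in²

M_n = M_u/φ = 1870/0.90 = 2077.78 kip·in.
From M_n = 0.85 f'_c a b (d − a/2):
a = d − √(d² − 2M_n/(0.85 f'_c b)) = 14.9 − √(14.9² − 2 × 2077.78/(0.85 × 4 × 19.7)) = 2.252 in.
A_s = 0.85 f'_c a b / f_y = 0.85 × 4 × 2.252 × 19.7 / 60 = 2.514 in².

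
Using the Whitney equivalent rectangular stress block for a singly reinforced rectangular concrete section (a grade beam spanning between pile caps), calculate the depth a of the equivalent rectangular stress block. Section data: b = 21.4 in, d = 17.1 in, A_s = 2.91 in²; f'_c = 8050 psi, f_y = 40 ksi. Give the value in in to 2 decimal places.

T = A_s f_y = 2.91 × 40 = 116.4 kips.
a = T/(0.85 f'_c b) = 116.4/(0.85 × 8.05 × 21.4) = 0.79 in.

a ≈ 0.79 in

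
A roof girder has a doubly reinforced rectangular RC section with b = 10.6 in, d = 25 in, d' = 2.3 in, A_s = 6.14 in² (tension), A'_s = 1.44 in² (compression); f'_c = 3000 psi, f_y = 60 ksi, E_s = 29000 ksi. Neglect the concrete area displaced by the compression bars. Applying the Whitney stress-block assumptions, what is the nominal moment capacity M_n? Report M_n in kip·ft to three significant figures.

M_n ≈ 628 kip·ft

Assume both steels yield.
a = (A_s − A'_s) f_y/(0.85 f'_c b) = (6.14 − 1.44) × 60/(0.85 × 3 × 10.6) = 10.433 in.
c = a/β₁ = 10.433/0.85 = 12.274 in; ε'_s = 0.003(c − d')/c = 0.0024 ≥ ε_y = 0.0021, so the compression steel yields.
M_n = (A_s − A'_s) f_y (d − a/2) + A'_s f_y (d − d') = 282 × (25 − 5.2165) + 86.4 × (25 − 2.3) = 5578.9 + 1961.3 = 7540.2 kip·in = 7540.2/12 = 628.35 kip·ft.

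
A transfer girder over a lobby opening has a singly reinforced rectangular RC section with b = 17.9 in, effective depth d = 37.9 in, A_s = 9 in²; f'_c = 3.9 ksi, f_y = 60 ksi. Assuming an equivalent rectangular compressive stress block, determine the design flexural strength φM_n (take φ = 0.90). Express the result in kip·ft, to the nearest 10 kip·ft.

φM_n ≈ 1350 kip·ft

T = A_s f_y = 9 × 60 = 540 kips.
a = T/(0.85 f'_c b) = 540/(0.85 × 3.9 × 17.9) = 9.100 in.
M_n = T(d − a/2) = 540 × (37.9 − 4.55) = 18009.0 kip·in = 18009.0/12 = 1500.75 kip·ft.
φM_n = 0.90 × 1500.75 = 1350.68 kip·ft.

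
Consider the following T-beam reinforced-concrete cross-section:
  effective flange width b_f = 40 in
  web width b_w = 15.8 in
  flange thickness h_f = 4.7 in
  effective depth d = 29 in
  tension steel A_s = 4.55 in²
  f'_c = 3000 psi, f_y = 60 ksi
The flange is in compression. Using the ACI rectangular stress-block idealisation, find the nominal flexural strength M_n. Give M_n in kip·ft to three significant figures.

M_n ≈ 629 kip·ft

Tension: T = A_s f_y = 4.55 × 60 = 273 kips.
Try a within the flange: a = T/(0.85 f'_c b_f) = 273/(0.85 × 3 × 40) = 2.676 in.
Since a = 2.676 ≤ h_f = 4.7 in, the stress block lies entirely in the flange; analyse as a rectangular beam of width b_f.
M_n = T(d − a/2) = 273 × (29 − 1.338) = 7551.7 kip·in.
M_n = 7551.7/12 = 629.31 kip·ft.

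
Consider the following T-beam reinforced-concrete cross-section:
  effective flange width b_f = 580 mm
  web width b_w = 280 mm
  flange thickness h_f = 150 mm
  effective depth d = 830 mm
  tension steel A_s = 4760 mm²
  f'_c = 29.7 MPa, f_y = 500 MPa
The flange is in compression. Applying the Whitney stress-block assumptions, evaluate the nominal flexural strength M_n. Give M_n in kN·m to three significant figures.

M_n ≈ 1780 kN·m

Tension: T = A_s f_y = 4760 × 500 = 2380000 N.
Try a within the flange: a = T/(0.85 f'_c b_f) = 2380000/(0.85 × 29.7 × 580) = 162.54 mm.
a = 162.54 > h_f = 150 mm: the block extends into the web. Split into flange-overhang and web parts.
C_f = 0.85 f'_c (b_f − b_w) h_f = 0.85 × 29.7 × (580 − 280) × 150 = 1136025 N.
Remaining web compression depth: a_w = (T − C_f)/(0.85 f'_c b_w) = (2380000 − 1136025)/(0.85 × 29.7 × 280) = 175.99 mm.
M_n = C_f(d − h_f/2) + (T − C_f)(d − a_w/2) = 1136025 × (830 − 75) + 1243975 × (830 − 87.995) = 857.70 + 923.04 = 1780.74 × 10⁶ N·mm.
M_n = 1780.74 kN·m.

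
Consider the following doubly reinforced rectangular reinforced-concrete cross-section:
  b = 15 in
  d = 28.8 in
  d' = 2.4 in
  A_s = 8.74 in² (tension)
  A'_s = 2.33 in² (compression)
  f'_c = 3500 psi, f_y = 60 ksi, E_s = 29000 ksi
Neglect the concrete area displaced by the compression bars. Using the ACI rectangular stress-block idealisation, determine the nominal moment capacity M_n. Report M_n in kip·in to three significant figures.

Assume both steels yield.
a = (A_s − A'_s) f_y/(0.85 f'_c b) = (8.74 − 2.33) × 60/(0.85 × 3.5 × 15) = 8.618 in.
c = a/β₁ = 8.618/0.85 = 10.139 in; ε'_s = 0.003(c − d')/c = 0.0023 ≥ ε_y = 0.0021, so the compression steel yields.
M_n = (A_s − A'_s) f_y (d − a/2) + A'_s f_y (d − d') = 384.6 × (28.8 − 4.309) + 139.8 × (28.8 − 2.4) = 9419.2 + 3690.7 = 13109.9 kip·in.

M_n ≈ 13100 kip·in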